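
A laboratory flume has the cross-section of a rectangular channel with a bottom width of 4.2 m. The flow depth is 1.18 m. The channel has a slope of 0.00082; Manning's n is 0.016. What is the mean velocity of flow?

Flow area A = b·y = 4.2 × 1.18 = 4.956 m². Wetted perimeter P = b + 2y = 4.2 + 2×1.18 = 6.56 m.
Hydraulic radius R = A/P = 4.956/6.56 = 0.7555 m.
From Manning's equation, V = (1/n) R^(2/3) S^(1/2) = (1/0.016) × 0.7555^(2/3) × 0.00082^(1/2) = 1.48 m/s.

V = 1.48 m/s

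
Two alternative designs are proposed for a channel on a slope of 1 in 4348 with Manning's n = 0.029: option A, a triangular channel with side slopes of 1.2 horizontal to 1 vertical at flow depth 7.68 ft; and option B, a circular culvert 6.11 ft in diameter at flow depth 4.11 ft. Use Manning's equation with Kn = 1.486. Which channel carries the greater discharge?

Channel A: For a triangular section with side slope z = 1.2: A = zy² = 1.2×7.68² = 70.78 ft²; P = 2y√(1+z²) = 2×7.68×1.562 = 23.99 ft. Hydraulic radius R = A/P = 70.78/23.99 = 2.95 ft. Q_A = (1.486/0.029)·70.78·2.95^(2/3)·√0.00023 = 113.1 ft³/s.
Channel B: For a circular section of diameter D = 6.11 ft at depth y = 4.11 ft, the central angle is θ = 2 arccos(1 − 2y/D) = 3.847 rad. Then A = (D²/8)(θ − sin θ) = 20.98 ft² and P = Dθ/2 = 11.75 ft. Hydraulic radius R = A/P = 20.98/11.75 = 1.785 ft. Q_B = (1.486/0.029)·20.98·1.785^(2/3)·√0.00023 = 23.98 ft³/s.
Q_A = 113.1 ft³/s vs Q_B = 23.98 ft³/s, so channel A carries more.

channel A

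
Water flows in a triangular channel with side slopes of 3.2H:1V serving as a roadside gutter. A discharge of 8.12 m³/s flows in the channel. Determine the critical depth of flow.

y_c = 1.06 m

At critical depth, Q² T / (g A³) = 1, i.e. A³/T = Q²/g = 8.12²/9.81 = 6.721.
Try y = 1.3 m: A³/T = 19.01 — over.
Try y = 0.743 m: A³/T = 1.159 — short.
Try y = 1.06 m: A³/T = 6.852 — ≈ 6.721.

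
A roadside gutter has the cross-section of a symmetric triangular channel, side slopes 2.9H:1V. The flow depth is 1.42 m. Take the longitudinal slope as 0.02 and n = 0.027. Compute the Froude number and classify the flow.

For a triangular section with side slope z = 2.9: A = zy² = 2.9×1.42² = 5.848 m²; P = 2y√(1+z²) = 2×1.42×3.068 = 8.712 m.
Hydraulic radius R = A/P = 5.848/8.712 = 0.6712 m.
V = (1/n) R^(2/3) √S = (1/0.027) × 0.6712^(2/3) × √0.02 = 4.015 m/s. Hydraulic depth D_h = A/T = 5.848/8.236 = 0.71 m.
Froude number Fr = V/√(g·D_h) = 4.015/√(9.81×0.71) = 1.52, which is greater than 1, so the flow is supercritical.

supercritical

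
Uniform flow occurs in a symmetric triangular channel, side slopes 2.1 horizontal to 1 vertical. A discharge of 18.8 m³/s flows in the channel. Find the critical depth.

At critical depth, Q² T / (g A³) = 1, i.e. A³/T = Q²/g = 18.8²/9.81 = 36.03.
Trying y = 1.34 m: A³/T = 9.526 — too small.
Trying y = 1.93 m: A³/T = 59.05 — too large.
Trying y = 1.75 m: A³/T = 36.19 — matches.

y_c = 1.75 m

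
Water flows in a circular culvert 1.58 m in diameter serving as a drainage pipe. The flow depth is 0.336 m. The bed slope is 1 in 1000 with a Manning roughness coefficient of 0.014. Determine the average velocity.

For a circular section of diameter D = 1.58 m at depth y = 0.336 m, the central angle is θ = 2 arccos(1 − 2y/D) = 1.917 rad. Then A = (D²/8)(θ − sin θ) = 0.3047 m² and P = Dθ/2 = 1.515 m.
Hydraulic radius R = A/P = 0.3047/1.515 = 0.2012 m.
From Manning's equation, V = (1/n) R^(2/3) S^(1/2) = (1/0.014) × 0.2012^(2/3) × 0.001^(1/2) = 0.776 m/s.

V = 0.776 m/s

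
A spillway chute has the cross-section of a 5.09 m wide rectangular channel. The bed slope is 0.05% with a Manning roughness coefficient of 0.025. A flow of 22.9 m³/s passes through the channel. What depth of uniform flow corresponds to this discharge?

y_n = 3.8 m

Manning's equation rearranged: A R^(2/3) = nQ / (1·√S) = 0.025 × 22.9 / (√0.0005) = 25.6.
Trying y = 4.15 m: A R^(2/3) = 28.63 — over.
Trying y = 3.26 m: A R^(2/3) = 21.05 — short.
Trying y = 3.8 m: A R^(2/3) = 25.62 — ≈ 25.6.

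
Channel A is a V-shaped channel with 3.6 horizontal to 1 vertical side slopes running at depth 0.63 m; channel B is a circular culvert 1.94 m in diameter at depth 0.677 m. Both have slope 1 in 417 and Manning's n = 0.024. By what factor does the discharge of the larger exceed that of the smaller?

1.35

Channel A: For a triangular section with side slope z = 3.6: A = zy² = 3.6×0.63² = 1.429 m²; P = 2y√(1+z²) = 2×0.63×3.736 = 4.708 m. Hydraulic radius R = A/P = 1.429/4.708 = 0.3035 m. Q_A = (1/0.024)·1.429·0.3035^(2/3)·√0.002398 = 1.317 m³/s.
Channel B: For a circular section of diameter D = 1.94 m at depth y = 0.677 m, the central angle is θ = 2 arccos(1 − 2y/D) = 2.528 rad. Then A = (D²/8)(θ − sin θ) = 0.9183 m² and P = Dθ/2 = 2.452 m. Hydraulic radius R = A/P = 0.9183/2.452 = 0.3745 m. Q_B = (1/0.024)·0.9183·0.3745^(2/3)·√0.002398 = 0.9735 m³/s.
The larger discharge is 1.317 m³/s and the smaller is 0.9735 m³/s; the ratio is 1.35.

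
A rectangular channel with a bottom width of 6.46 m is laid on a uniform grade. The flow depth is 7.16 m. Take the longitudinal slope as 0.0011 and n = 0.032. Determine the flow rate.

Flow area A = b·y = 6.46 × 7.16 = 46.25 m². Wetted perimeter P = b + 2y = 6.46 + 2×7.16 = 20.78 m.
Hydraulic radius R = A/P = 46.25/20.78 = 2.226 m.
Manning's equation: Q = (1/n) A R^(2/3) S^(1/2) = (1/0.032) × 46.25 × 2.226^(2/3) × 0.0011^(1/2) = 81.7 m³/s.

Q = 81.7 m³/s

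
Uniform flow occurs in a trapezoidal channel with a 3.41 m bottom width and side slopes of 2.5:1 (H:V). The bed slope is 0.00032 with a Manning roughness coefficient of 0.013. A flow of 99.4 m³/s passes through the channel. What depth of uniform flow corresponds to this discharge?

y_n = 3.65 m

Manning's equation rearranged: A R^(2/3) = nQ / (1·√S) = 0.013 × 99.4 / (√0.00032) = 72.24.
Try y = 4.51 m: A R^(2/3) = 118.4 — high.
Try y = 3.02 m: A R^(2/3) = 46.82 — low.
Try y = 3.65 m: A R^(2/3) = 72.23 — matches.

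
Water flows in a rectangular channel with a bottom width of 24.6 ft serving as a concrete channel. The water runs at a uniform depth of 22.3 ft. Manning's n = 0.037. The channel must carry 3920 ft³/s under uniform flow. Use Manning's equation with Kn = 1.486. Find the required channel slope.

Flow area A = b·y = 24.6 × 22.3 = 548.6 ft². Wetted perimeter P = b + 2y = 24.6 + 2×22.3 = 69.2 ft.
Hydraulic radius R = A/P = 548.6/69.2 = 7.927 ft.
From Manning's equation, S = [nQ / (1.486 A R^(2/3))]² = [0.037 × 3920 / (1.486 × 548.6 × 7.927^(2/3))]² = 0.002.

S = 0.002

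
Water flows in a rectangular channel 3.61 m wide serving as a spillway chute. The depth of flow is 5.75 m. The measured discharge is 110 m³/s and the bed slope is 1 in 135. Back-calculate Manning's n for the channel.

n = 0.0201

Flow area A = b·y = 3.61 × 5.75 = 20.76 m². Wetted perimeter P = b + 2y = 3.61 + 2×5.75 = 15.11 m.
Hydraulic radius R = A/P = 20.76/15.11 = 1.374 m.
Rearranging Manning's equation: n = (1/Q) A R^(2/3) S^(1/2) = (1/110) × 20.76 × 1.374^(2/3) × √0.007407 = 0.0201.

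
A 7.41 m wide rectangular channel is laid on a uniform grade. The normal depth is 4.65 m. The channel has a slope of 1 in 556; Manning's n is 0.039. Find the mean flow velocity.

Flow area A = b·y = 7.41 × 4.65 = 34.46 m². Wetted perimeter P = b + 2y = 7.41 + 2×4.65 = 16.71 m.
Hydraulic radius R = A/P = 34.46/16.71 = 2.062 m.
From Manning's equation, V = (1/n) R^(2/3) S^(1/2) = (1/0.039) × 2.062^(2/3) × 0.001799^(1/2) = 1.76 m/s.

V = 1.76 m/s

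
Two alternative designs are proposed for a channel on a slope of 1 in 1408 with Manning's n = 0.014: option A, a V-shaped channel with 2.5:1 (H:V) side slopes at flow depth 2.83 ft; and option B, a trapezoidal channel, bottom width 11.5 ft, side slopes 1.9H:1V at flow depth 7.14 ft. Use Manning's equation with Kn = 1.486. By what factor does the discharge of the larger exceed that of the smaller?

Channel A: For a triangular section with side slope z = 2.5: A = zy² = 2.5×2.83² = 20.02 ft²; P = 2y√(1+z²) = 2×2.83×2.693 = 15.24 ft. Hydraulic radius R = A/P = 20.02/15.24 = 1.314 ft. Q_A = (1.486/0.014)·20.02·1.314^(2/3)·√0.0007102 = 67.94 ft³/s.
Channel B: With bottom width b = 11.5 ft and side slope z = 1.9: A = (b + zy)y = (11.5 + 1.9×7.14)×7.14 = 179 ft²; P = b + 2y√(1+z²) = 11.5 + 2×7.14×2.147 = 42.16 ft. Hydraulic radius R = A/P = 179/42.16 = 4.245 ft. Q_B = (1.486/0.014)·179·4.245^(2/3)·√0.0007102 = 1327 ft³/s.
The larger discharge is 1327 ft³/s and the smaller is 67.94 ft³/s; the ratio is 19.5.

19.5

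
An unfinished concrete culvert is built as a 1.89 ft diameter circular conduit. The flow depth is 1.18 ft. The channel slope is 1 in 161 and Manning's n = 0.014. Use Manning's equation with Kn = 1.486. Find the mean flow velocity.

For a circular section of diameter D = 1.89 ft at depth y = 1.18 ft, the central angle is θ = 2 arccos(1 − 2y/D) = 3.644 rad. Then A = (D²/8)(θ − sin θ) = 1.842 ft² and P = Dθ/2 = 3.444 ft.
Hydraulic radius R = A/P = 1.842/3.444 = 0.535 ft.
From Manning's equation, V = (1.486/n) R^(2/3) S^(1/2) = (1.486/0.014) × 0.535^(2/3) × 0.006211^(1/2) = 5.51 ft/s.

V = 5.51 ft/s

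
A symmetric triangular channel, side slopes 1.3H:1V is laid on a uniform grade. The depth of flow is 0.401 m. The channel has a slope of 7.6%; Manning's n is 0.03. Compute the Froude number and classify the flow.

For a triangular section with side slope z = 1.3: A = zy² = 1.3×0.401² = 0.209 m²; P = 2y√(1+z²) = 2×0.401×1.64 = 1.315 m.
Hydraulic radius R = A/P = 0.209/1.315 = 0.1589 m.
V = (1/n) R^(2/3) √S = (1/0.03) × 0.1589^(2/3) × √0.076 = 2.696 m/s. Hydraulic depth D_h = A/T = 0.209/1.043 = 0.2005 m.
Froude number Fr = V/√(g·D_h) = 2.696/√(9.81×0.2005) = 1.92, which is greater than 1, so the flow is supercritical.

supercritical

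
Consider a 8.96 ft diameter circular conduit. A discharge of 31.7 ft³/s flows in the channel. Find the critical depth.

y_c = 1.33 ft

At critical depth, Q² T / (g A³) = 1, i.e. A³/T = Q²/g = 31.7²/32.2 = 31.21.
Trying y = 1.48 ft: A³/T = 47.64 — high.
Trying y = 0.959 ft: A³/T = 8.601 — low.
Trying y = 1.33 ft: A³/T = 31.28 — close enough.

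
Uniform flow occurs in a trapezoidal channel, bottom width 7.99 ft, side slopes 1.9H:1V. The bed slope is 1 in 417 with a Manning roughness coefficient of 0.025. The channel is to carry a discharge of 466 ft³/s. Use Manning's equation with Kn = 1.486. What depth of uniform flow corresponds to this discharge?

y_n = 4.72 ft

Manning's equation rearranged: A R^(2/3) = nQ / (1.486·√S) = 0.025 × 466 / (1.486 × √0.002398) = 160.1.
Trying y = 5.78 ft: A R^(2/3) = 245.1 — too large.
Trying y = 4.72 ft: A R^(2/3) = 160.2 — ≈ 160.1.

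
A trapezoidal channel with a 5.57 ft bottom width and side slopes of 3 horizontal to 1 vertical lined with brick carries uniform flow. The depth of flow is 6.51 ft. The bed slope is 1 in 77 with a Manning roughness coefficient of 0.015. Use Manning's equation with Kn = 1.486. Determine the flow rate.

With bottom width b = 5.57 ft and side slope z = 3: A = (b + zy)y = (5.57 + 3×6.51)×6.51 = 163.4 ft²; P = b + 2y√(1+z²) = 5.57 + 2×6.51×3.162 = 46.74 ft.
Hydraulic radius R = A/P = 163.4/46.74 = 3.496 ft.
Manning's equation: Q = (1.486/n) A R^(2/3) S^(1/2) = (1.486/0.015) × 163.4 × 3.496^(2/3) × 0.01299^(1/2) = 4250 ft³/s.

Q = 4250 ft³/s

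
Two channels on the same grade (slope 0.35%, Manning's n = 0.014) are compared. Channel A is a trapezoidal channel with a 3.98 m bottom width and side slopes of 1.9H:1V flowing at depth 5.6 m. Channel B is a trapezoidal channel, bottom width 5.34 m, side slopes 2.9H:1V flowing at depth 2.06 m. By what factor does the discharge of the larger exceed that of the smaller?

Channel A: With bottom width b = 3.98 m and side slope z = 1.9: A = (b + zy)y = (3.98 + 1.9×5.6)×5.6 = 81.87 m²; P = b + 2y√(1+z²) = 3.98 + 2×5.6×2.147 = 28.03 m. Hydraulic radius R = A/P = 81.87/28.03 = 2.921 m. Q_A = (1/0.014)·81.87·2.921^(2/3)·√0.0035 = 707 m³/s.
Channel B: With bottom width b = 5.34 m and side slope z = 2.9: A = (b + zy)y = (5.34 + 2.9×2.06)×2.06 = 23.31 m²; P = b + 2y√(1+z²) = 5.34 + 2×2.06×3.068 = 17.98 m. Hydraulic radius R = A/P = 23.31/17.98 = 1.296 m. Q_B = (1/0.014)·23.31·1.296^(2/3)·√0.0035 = 117.1 m³/s.
The larger discharge is 707 m³/s and the smaller is 117.1 m³/s; the ratio is 6.04.

6.04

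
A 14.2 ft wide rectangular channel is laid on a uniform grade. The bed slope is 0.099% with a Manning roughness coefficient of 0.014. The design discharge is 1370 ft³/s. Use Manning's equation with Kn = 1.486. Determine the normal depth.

y_n = 10.9 ft

Manning's equation rearranged: A R^(2/3) = nQ / (1.486·√S) = 0.014 × 1370 / (1.486 × √0.00099) = 410.2.
At y = 7.63 ft: A R^(2/3) = 258.1 — short.
At y = 12.2 ft: A R^(2/3) = 471.4 — over.
At y = 10.9 ft: A R^(2/3) = 409.3 — matches.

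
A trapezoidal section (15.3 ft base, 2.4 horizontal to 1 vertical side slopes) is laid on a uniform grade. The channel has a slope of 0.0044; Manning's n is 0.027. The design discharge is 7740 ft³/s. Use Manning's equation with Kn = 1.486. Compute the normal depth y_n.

y_n = 12.6 ft

Manning's equation rearranged: A R^(2/3) = nQ / (1.486·√S) = 0.027 × 7740 / (1.486 × √0.0044) = 2120.
Trying y = 9.98 ft: A R^(2/3) = 1269 — too small.
Trying y = 12.6 ft: A R^(2/3) = 2120 — matches.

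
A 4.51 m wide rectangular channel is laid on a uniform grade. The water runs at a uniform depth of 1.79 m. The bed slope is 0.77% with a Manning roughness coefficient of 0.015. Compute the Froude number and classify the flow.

supercritical

Flow area A = b·y = 4.51 × 1.79 = 8.073 m². Wetted perimeter P = b + 2y = 4.51 + 2×1.79 = 8.09 m.
Hydraulic radius R = A/P = 8.073/8.09 = 0.9979 m.
V = (1/n) R^(2/3) √S = (1/0.015) × 0.9979^(2/3) × √0.0077 = 5.842 m/s. Hydraulic depth D_h = A/T = 8.073/4.51 = 1.79 m.
Froude number Fr = V/√(g·D_h) = 5.842/√(9.81×1.79) = 1.39, which is greater than 1, so the flow is supercritical.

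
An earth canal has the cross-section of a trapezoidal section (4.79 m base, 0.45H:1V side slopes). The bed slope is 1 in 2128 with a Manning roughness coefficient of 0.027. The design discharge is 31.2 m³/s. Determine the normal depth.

Manning's equation rearranged: A R^(2/3) = nQ / (1·√S) = 0.027 × 31.2 / (√0.0004699) = 38.86.
Try y = 4.59 m: A R^(2/3) = 51.9 — high.
Try y = 2.94 m: A R^(2/3) = 24.58 — low.
Try y = 3.87 m: A R^(2/3) = 38.83 — ≈ 38.86.

y_n = 3.87 m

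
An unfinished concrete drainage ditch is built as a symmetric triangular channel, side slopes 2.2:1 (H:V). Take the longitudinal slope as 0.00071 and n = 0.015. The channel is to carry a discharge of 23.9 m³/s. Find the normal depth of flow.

Manning's equation rearranged: A R^(2/3) = nQ / (1·√S) = 0.015 × 23.9 / (√0.00071) = 13.45.
At y = 2.76 m: A R^(2/3) = 19.51 — over.
At y = 2.4 m: A R^(2/3) = 13.44 — matches.

y_n = 2.4 m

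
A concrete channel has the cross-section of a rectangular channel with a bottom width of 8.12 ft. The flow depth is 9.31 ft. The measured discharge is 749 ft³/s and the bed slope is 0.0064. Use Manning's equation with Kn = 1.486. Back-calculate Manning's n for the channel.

Flow area A = b·y = 8.12 × 9.31 = 75.6 ft². Wetted perimeter P = b + 2y = 8.12 + 2×9.31 = 26.74 ft.
Hydraulic radius R = A/P = 75.6/26.74 = 2.827 ft.
Rearranging Manning's equation: n = (1.486/Q) A R^(2/3) S^(1/2) = (1.486/749) × 75.6 × 2.827^(2/3) × √0.0064 = 0.024.

n = 0.024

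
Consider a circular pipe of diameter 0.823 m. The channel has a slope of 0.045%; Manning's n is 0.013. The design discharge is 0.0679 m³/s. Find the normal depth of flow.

Manning's equation rearranged: A R^(2/3) = nQ / (1·√S) = 0.013 × 0.0679 / (√0.00045) = 0.04161.
Trying y = 0.19 m: A R^(2/3) = 0.02167 — too small.
Trying y = 0.314 m: A R^(2/3) = 0.05727 — too large.
Trying y = 0.265 m: A R^(2/3) = 0.04161 — close enough.

y_n = 0.265 m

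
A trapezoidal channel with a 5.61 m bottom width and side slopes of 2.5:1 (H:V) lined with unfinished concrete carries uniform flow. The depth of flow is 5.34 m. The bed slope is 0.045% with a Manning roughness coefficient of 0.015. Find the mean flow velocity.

V = 2.91 m/s

With bottom width b = 5.61 m and side slope z = 2.5: A = (b + zy)y = (5.61 + 2.5×5.34)×5.34 = 101.2 m²; P = b + 2y√(1+z²) = 5.61 + 2×5.34×2.693 = 34.37 m.
Hydraulic radius R = A/P = 101.2/34.37 = 2.946 m.
From Manning's equation, V = (1/n) R^(2/3) S^(1/2) = (1/0.015) × 2.946^(2/3) × 0.00045^(1/2) = 2.91 m/s.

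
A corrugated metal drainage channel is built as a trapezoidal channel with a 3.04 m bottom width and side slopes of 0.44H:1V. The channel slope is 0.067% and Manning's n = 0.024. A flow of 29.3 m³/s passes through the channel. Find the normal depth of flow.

y_n = 4.05 m

Manning's equation rearranged: A R^(2/3) = nQ / (1·√S) = 0.024 × 29.3 / (√0.00067) = 27.17.
At y = 3.51 m: A R^(2/3) = 21.11 — short.
At y = 4.05 m: A R^(2/3) = 27.19 — matches.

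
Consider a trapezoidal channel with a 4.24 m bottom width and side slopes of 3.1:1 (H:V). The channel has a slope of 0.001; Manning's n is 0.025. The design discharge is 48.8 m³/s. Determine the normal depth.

y_n = 2.5 m

Manning's equation rearranged: A R^(2/3) = nQ / (1·√S) = 0.025 × 48.8 / (√0.001) = 38.58.
At y = 2.2 m: A R^(2/3) = 29.13 — short.
At y = 2.76 m: A R^(2/3) = 48.1 — over.
At y = 2.5 m: A R^(2/3) = 38.58 — close enough.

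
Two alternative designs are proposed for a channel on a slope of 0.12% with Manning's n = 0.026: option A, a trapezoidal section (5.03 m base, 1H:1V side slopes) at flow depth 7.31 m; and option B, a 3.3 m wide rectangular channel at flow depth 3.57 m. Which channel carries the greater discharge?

Channel A: With bottom width b = 5.03 m and side slope z = 1: A = (b + zy)y = (5.03 + 1×7.31)×7.31 = 90.21 m²; P = b + 2y√(1+z²) = 5.03 + 2×7.31×1.414 = 25.71 m. Hydraulic radius R = A/P = 90.21/25.71 = 3.509 m. Q_A = (1/0.026)·90.21·3.509^(2/3)·√0.0012 = 277.5 m³/s.
Channel B: Flow area A = b·y = 3.3 × 3.57 = 11.78 m². Wetted perimeter P = b + 2y = 3.3 + 2×3.57 = 10.44 m. Hydraulic radius R = A/P = 11.78/10.44 = 1.128 m. Q_B = (1/0.026)·11.78·1.128^(2/3)·√0.0012 = 17.01 m³/s.
Q_A = 277.5 m³/s vs Q_B = 17.01 m³/s, so channel A carries more.

channel A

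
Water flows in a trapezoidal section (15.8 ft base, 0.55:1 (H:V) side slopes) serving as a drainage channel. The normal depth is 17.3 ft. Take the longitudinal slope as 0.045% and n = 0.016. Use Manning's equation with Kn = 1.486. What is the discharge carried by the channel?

Q = 3430 ft³/s

With bottom width b = 15.8 ft and side slope z = 0.55: A = (b + zy)y = (15.8 + 0.55×17.3)×17.3 = 437.9 ft²; P = b + 2y√(1+z²) = 15.8 + 2×17.3×1.141 = 55.29 ft.
Hydraulic radius R = A/P = 437.9/55.29 = 7.921 ft.
Manning's equation: Q = (1.486/n) A R^(2/3) S^(1/2) = (1.486/0.016) × 437.9 × 7.921^(2/3) × 0.00045^(1/2) = 3430 ft³/s.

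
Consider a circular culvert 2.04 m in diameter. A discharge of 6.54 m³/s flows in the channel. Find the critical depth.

y_c = 1.23 m

At critical depth, Q² T / (g A³) = 1, i.e. A³/T = Q²/g = 6.54²/9.81 = 4.36.
Try y = 1.4 m: A³/T = 7.221 — too large.
Try y = 1.08 m: A³/T = 2.662 — too small.
Try y = 1.23 m: A³/T = 4.377 — close enough.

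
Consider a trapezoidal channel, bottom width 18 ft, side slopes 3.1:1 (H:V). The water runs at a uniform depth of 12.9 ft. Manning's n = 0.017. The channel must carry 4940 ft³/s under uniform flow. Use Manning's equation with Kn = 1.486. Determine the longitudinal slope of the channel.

With bottom width b = 18 ft and side slope z = 3.1: A = (b + zy)y = (18 + 3.1×12.9)×12.9 = 748.1 ft²; P = b + 2y√(1+z²) = 18 + 2×12.9×3.257 = 102 ft.
Hydraulic radius R = A/P = 748.1/102 = 7.331 ft.
From Manning's equation, S = [nQ / (1.486 A R^(2/3))]² = [0.017 × 4940 / (1.486 × 748.1 × 7.331^(2/3))]² = 0.000401.

S = 0.000401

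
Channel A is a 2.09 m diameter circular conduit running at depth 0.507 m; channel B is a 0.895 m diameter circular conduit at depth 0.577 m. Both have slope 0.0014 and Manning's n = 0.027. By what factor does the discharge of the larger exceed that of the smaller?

Channel A: For a circular section of diameter D = 2.09 m at depth y = 0.507 m, the central angle is θ = 2 arccos(1 − 2y/D) = 2.06 rad. Then A = (D²/8)(θ − sin θ) = 0.6428 m² and P = Dθ/2 = 2.153 m. Hydraulic radius R = A/P = 0.6428/2.153 = 0.2986 m. Q_A = (1/0.027)·0.6428·0.2986^(2/3)·√0.0014 = 0.398 m³/s.
Channel B: For a circular section of diameter D = 0.895 m at depth y = 0.577 m, the central angle is θ = 2 arccos(1 − 2y/D) = 3.729 rad. Then A = (D²/8)(θ − sin θ) = 0.4288 m² and P = Dθ/2 = 1.669 m. Hydraulic radius R = A/P = 0.4288/1.669 = 0.257 m. Q_B = (1/0.027)·0.4288·0.257^(2/3)·√0.0014 = 0.2402 m³/s.
The larger discharge is 0.398 m³/s and the smaller is 0.2402 m³/s; the ratio is 1.66.

1.66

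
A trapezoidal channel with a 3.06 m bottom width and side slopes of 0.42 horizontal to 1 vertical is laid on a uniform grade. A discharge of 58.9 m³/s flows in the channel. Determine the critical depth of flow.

y_c = 2.92 m

At critical depth, Q² T / (g A³) = 1, i.e. A³/T = Q²/g = 58.9²/9.81 = 353.6.
Try y = 2.18 m: A³/T = 133.1 — short.
Try y = 3.7 m: A³/T = 806.7 — over.
Try y = 2.92 m: A³/T = 355.7 — ≈ 353.6.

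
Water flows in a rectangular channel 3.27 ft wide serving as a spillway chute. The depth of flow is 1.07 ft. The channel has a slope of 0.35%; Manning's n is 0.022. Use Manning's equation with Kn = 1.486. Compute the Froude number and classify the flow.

subcritical

Flow area A = b·y = 3.27 × 1.07 = 3.499 ft². Wetted perimeter P = b + 2y = 3.27 + 2×1.07 = 5.41 ft.
Hydraulic radius R = A/P = 3.499/5.41 = 0.6467 ft.
V = (1.486/n) R^(2/3) √S = (1.486/0.022) × 0.6467^(2/3) × √0.0035 = 2.988 ft/s. Hydraulic depth D_h = A/T = 3.499/3.27 = 1.07 ft.
Froude number Fr = V/√(g·D_h) = 2.988/√(32.2×1.07) = 0.509, which is less than 1, so the flow is subcritical.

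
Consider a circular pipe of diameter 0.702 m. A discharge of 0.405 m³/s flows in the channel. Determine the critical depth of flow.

At critical depth, Q² T / (g A³) = 1, i.e. A³/T = Q²/g = 0.405²/9.81 = 0.01672.
At y = 0.474 m: A³/T = 0.0327 — over.
At y = 0.398 m: A³/T = 0.01669 — matches.

y_c = 0.398 m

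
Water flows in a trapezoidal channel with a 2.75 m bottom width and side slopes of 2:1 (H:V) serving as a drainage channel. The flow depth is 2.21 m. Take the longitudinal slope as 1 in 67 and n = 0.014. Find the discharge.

With bottom width b = 2.75 m and side slope z = 2: A = (b + zy)y = (2.75 + 2×2.21)×2.21 = 15.85 m²; P = b + 2y√(1+z²) = 2.75 + 2×2.21×2.236 = 12.63 m.
Hydraulic radius R = A/P = 15.85/12.63 = 1.254 m.
Manning's equation: Q = (1/n) A R^(2/3) S^(1/2) = (1/0.014) × 15.85 × 1.254^(2/3) × 0.01493^(1/2) = 161 m³/s.

Q = 161 m³/s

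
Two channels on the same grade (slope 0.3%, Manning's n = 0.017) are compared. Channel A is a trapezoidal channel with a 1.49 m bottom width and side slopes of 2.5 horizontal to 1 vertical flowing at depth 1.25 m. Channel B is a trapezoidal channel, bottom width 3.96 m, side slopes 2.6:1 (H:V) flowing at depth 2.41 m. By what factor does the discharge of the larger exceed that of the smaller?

Channel A: With bottom width b = 1.49 m and side slope z = 2.5: A = (b + zy)y = (1.49 + 2.5×1.25)×1.25 = 5.769 m²; P = b + 2y√(1+z²) = 1.49 + 2×1.25×2.693 = 8.221 m. Hydraulic radius R = A/P = 5.769/8.221 = 0.7017 m. Q_A = (1/0.017)·5.769·0.7017^(2/3)·√0.003 = 14.68 m³/s.
Channel B: With bottom width b = 3.96 m and side slope z = 2.6: A = (b + zy)y = (3.96 + 2.6×2.41)×2.41 = 24.64 m²; P = b + 2y√(1+z²) = 3.96 + 2×2.41×2.786 = 17.39 m. Hydraulic radius R = A/P = 24.64/17.39 = 1.417 m. Q_B = (1/0.017)·24.64·1.417^(2/3)·√0.003 = 100.2 m³/s.
The larger discharge is 100.2 m³/s and the smaller is 14.68 m³/s; the ratio is 6.83.

6.83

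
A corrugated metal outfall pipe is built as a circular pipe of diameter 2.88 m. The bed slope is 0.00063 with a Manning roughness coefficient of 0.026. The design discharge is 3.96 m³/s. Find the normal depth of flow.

Manning's equation rearranged: A R^(2/3) = nQ / (1·√S) = 0.026 × 3.96 / (√0.00063) = 4.102.
Try y = 1.64 m: A R^(2/3) = 3.241 — too small.
Try y = 2.23 m: A R^(2/3) = 4.946 — too large.
Try y = 1.92 m: A R^(2/3) = 4.102 — matches.

y_n = 1.92 m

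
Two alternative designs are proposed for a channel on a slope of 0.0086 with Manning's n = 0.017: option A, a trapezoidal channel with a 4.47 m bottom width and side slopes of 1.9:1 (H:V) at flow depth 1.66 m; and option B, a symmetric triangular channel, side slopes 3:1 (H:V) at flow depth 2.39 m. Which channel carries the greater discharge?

Channel A: With bottom width b = 4.47 m and side slope z = 1.9: A = (b + zy)y = (4.47 + 1.9×1.66)×1.66 = 12.66 m²; P = b + 2y√(1+z²) = 4.47 + 2×1.66×2.147 = 11.6 m. Hydraulic radius R = A/P = 12.66/11.6 = 1.091 m. Q_A = (1/0.017)·12.66·1.091^(2/3)·√0.0086 = 73.17 m³/s.
Channel B: For a triangular section with side slope z = 3: A = zy² = 3×2.39² = 17.14 m²; P = 2y√(1+z²) = 2×2.39×3.162 = 15.12 m. Hydraulic radius R = A/P = 17.14/15.12 = 1.134 m. Q_B = (1/0.017)·17.14·1.134^(2/3)·√0.0086 = 101.6 m³/s.
Q_A = 73.17 m³/s vs Q_B = 101.6 m³/s, so channel B carries more.

channel B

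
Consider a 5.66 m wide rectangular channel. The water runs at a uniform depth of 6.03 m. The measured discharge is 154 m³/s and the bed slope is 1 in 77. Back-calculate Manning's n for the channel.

n = 0.0391

Flow area A = b·y = 5.66 × 6.03 = 34.13 m². Wetted perimeter P = b + 2y = 5.66 + 2×6.03 = 17.72 m.
Hydraulic radius R = A/P = 34.13/17.72 = 1.926 m.
Rearranging Manning's equation: n = (1/Q) A R^(2/3) S^(1/2) = (1/154) × 34.13 × 1.926^(2/3) × √0.01299 = 0.0391.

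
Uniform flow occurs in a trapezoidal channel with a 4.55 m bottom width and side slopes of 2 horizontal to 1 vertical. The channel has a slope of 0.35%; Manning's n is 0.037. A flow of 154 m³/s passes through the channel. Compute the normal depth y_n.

Manning's equation rearranged: A R^(2/3) = nQ / (1·√S) = 0.037 × 154 / (√0.0035) = 96.31.
At y = 3.72 m: A R^(2/3) = 73.27 — short.
At y = 4.64 m: A R^(2/3) = 119.3 — over.
At y = 4.21 m: A R^(2/3) = 96.12 — matches.

y_n = 4.21 m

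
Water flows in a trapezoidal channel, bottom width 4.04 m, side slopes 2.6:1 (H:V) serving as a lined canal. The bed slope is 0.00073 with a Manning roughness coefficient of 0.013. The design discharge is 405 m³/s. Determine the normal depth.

y_n = 5.38 m

Manning's equation rearranged: A R^(2/3) = nQ / (1·√S) = 0.013 × 405 / (√0.00073) = 194.9.
Try y = 4.01 m: A R^(2/3) = 98.09 — too small.
Try y = 5.89 m: A R^(2/3) = 242 — too large.
Try y = 5.38 m: A R^(2/3) = 195 — matches.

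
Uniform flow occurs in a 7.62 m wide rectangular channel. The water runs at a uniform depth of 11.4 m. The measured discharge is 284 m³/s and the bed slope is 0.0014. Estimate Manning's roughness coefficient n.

Flow area A = b·y = 7.62 × 11.4 = 86.87 m². Wetted perimeter P = b + 2y = 7.62 + 2×11.4 = 30.42 m.
Hydraulic radius R = A/P = 86.87/30.42 = 2.856 m.
Rearranging Manning's equation: n = (1/Q) A R^(2/3) S^(1/2) = (1/284) × 86.87 × 2.856^(2/3) × √0.0014 = 0.023.

n = 0.023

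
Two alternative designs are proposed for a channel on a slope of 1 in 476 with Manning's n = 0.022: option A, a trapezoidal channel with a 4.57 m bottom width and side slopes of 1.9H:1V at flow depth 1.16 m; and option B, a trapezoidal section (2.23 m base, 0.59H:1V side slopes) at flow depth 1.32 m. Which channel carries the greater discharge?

channel A

Channel A: With bottom width b = 4.57 m and side slope z = 1.9: A = (b + zy)y = (4.57 + 1.9×1.16)×1.16 = 7.858 m²; P = b + 2y√(1+z²) = 4.57 + 2×1.16×2.147 = 9.551 m. Hydraulic radius R = A/P = 7.858/9.551 = 0.8227 m. Q_A = (1/0.022)·7.858·0.8227^(2/3)·√0.002101 = 14.37 m³/s.
Channel B: With bottom width b = 2.23 m and side slope z = 0.59: A = (b + zy)y = (2.23 + 0.59×1.32)×1.32 = 3.972 m²; P = b + 2y√(1+z²) = 2.23 + 2×1.32×1.161 = 5.295 m. Hydraulic radius R = A/P = 3.972/5.295 = 0.75 m. Q_B = (1/0.022)·3.972·0.75^(2/3)·√0.002101 = 6.831 m³/s.
Q_A = 14.37 m³/s vs Q_B = 6.831 m³/s, so channel A carries more.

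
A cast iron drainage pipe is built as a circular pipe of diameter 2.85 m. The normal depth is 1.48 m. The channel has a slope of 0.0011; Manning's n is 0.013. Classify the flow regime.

For a circular section of diameter D = 2.85 m at depth y = 1.48 m, the central angle is θ = 2 arccos(1 − 2y/D) = 3.219 rad. Then A = (D²/8)(θ − sin θ) = 3.346 m² and P = Dθ/2 = 4.587 m.
Hydraulic radius R = A/P = 3.346/4.587 = 0.7296 m.
V = (1/n) R^(2/3) √S = (1/0.013) × 0.7296^(2/3) × √0.0011 = 2.068 m/s. Hydraulic depth D_h = A/T = 3.346/2.848 = 1.175 m.
Froude number Fr = V/√(g·D_h) = 2.068/√(9.81×1.175) = 0.609, which is less than 1, so the flow is subcritical.

subcritical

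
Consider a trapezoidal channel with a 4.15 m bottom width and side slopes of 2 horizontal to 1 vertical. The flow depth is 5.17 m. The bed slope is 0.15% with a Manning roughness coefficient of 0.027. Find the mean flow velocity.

With bottom width b = 4.15 m and side slope z = 2: A = (b + zy)y = (4.15 + 2×5.17)×5.17 = 74.91 m²; P = b + 2y√(1+z²) = 4.15 + 2×5.17×2.236 = 27.27 m.
Hydraulic radius R = A/P = 74.91/27.27 = 2.747 m.
From Manning's equation, V = (1/n) R^(2/3) S^(1/2) = (1/0.027) × 2.747^(2/3) × 0.0015^(1/2) = 2.81 m/s.

V = 2.81 m/s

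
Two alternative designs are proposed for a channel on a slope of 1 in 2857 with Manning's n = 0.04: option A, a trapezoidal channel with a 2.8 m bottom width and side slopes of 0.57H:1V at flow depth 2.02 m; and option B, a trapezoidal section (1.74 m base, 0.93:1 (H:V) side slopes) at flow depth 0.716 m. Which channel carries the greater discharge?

Channel A: With bottom width b = 2.8 m and side slope z = 0.57: A = (b + zy)y = (2.8 + 0.57×2.02)×2.02 = 7.982 m²; P = b + 2y√(1+z²) = 2.8 + 2×2.02×1.151 = 7.45 m. Hydraulic radius R = A/P = 7.982/7.45 = 1.071 m. Q_A = (1/0.04)·7.982·1.071^(2/3)·√0.00035 = 3.909 m³/s.
Channel B: With bottom width b = 1.74 m and side slope z = 0.93: A = (b + zy)y = (1.74 + 0.93×0.716)×0.716 = 1.723 m²; P = b + 2y√(1+z²) = 1.74 + 2×0.716×1.366 = 3.696 m. Hydraulic radius R = A/P = 1.723/3.696 = 0.4661 m. Q_B = (1/0.04)·1.723·0.4661^(2/3)·√0.00035 = 0.4844 m³/s.
Q_A = 3.909 m³/s vs Q_B = 0.4844 m³/s, so channel A carries more.

channel A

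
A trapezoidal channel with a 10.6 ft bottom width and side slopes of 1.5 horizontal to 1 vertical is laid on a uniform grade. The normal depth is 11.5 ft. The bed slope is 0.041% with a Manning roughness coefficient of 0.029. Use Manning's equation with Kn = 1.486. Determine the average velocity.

With bottom width b = 10.6 ft and side slope z = 1.5: A = (b + zy)y = (10.6 + 1.5×11.5)×11.5 = 320.3 ft²; P = b + 2y√(1+z²) = 10.6 + 2×11.5×1.803 = 52.06 ft.
Hydraulic radius R = A/P = 320.3/52.06 = 6.152 ft.
From Manning's equation, V = (1.486/n) R^(2/3) S^(1/2) = (1.486/0.029) × 6.152^(2/3) × 0.00041^(1/2) = 3.48 ft/s.

V = 3.48 ft/s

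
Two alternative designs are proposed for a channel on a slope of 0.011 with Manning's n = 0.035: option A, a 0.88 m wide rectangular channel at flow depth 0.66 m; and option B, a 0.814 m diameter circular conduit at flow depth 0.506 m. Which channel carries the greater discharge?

Channel A: Flow area A = b·y = 0.88 × 0.66 = 0.5808 m². Wetted perimeter P = b + 2y = 0.88 + 2×0.66 = 2.2 m. Hydraulic radius R = A/P = 0.5808/2.2 = 0.264 m. Q_A = (1/0.035)·0.5808·0.264^(2/3)·√0.011 = 0.7162 m³/s.
Channel B: For a circular section of diameter D = 0.814 m at depth y = 0.506 m, the central angle is θ = 2 arccos(1 − 2y/D) = 3.633 rad. Then A = (D²/8)(θ − sin θ) = 0.34 m² and P = Dθ/2 = 1.479 m. Hydraulic radius R = A/P = 0.34/1.479 = 0.2299 m. Q_B = (1/0.035)·0.34·0.2299^(2/3)·√0.011 = 0.3824 m³/s.
Q_A = 0.7162 m³/s vs Q_B = 0.3824 m³/s, so channel A carries more.

channel A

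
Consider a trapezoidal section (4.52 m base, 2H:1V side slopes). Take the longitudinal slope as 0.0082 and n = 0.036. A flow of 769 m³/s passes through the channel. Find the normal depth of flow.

y_n = 7 m

Manning's equation rearranged: A R^(2/3) = nQ / (1·√S) = 0.036 × 769 / (√0.0082) = 305.7.
At y = 4.78 m: A R^(2/3) = 127.2 — short.
At y = 8.14 m: A R^(2/3) = 436.3 — over.
At y = 7 m: A R^(2/3) = 305.6 — ≈ 305.7.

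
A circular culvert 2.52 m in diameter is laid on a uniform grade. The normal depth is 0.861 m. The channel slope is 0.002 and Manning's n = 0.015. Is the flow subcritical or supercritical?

For a circular section of diameter D = 2.52 m at depth y = 0.861 m, the central angle is θ = 2 arccos(1 − 2y/D) = 2.497 rad. Then A = (D²/8)(θ − sin θ) = 1.505 m² and P = Dθ/2 = 3.146 m.
Hydraulic radius R = A/P = 1.505/3.146 = 0.4784 m.
V = (1/n) R^(2/3) √S = (1/0.015) × 0.4784^(2/3) × √0.002 = 1.824 m/s. Hydraulic depth D_h = A/T = 1.505/2.39 = 0.6298 m.
Froude number Fr = V/√(g·D_h) = 1.824/√(9.81×0.6298) = 0.734, which is less than 1, so the flow is subcritical.

subcritical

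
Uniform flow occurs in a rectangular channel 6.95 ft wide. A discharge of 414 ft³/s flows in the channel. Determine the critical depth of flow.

y_c = 4.79 ft

For a rectangular channel, critical depth y_c = (q²/g)^(1/3) where q = Q/b = 414/6.95 = 59.57 ft²/s.
So y_c = (59.57²/32.2)^(1/3) = 4.79 ft.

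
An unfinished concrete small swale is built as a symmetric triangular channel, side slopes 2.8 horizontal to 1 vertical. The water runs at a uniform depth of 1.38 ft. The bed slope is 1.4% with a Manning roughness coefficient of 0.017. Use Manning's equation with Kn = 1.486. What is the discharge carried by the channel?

Q = 41.4 ft³/s

For a triangular section with side slope z = 2.8: A = zy² = 2.8×1.38² = 5.332 ft²; P = 2y√(1+z²) = 2×1.38×2.973 = 8.206 ft.
Hydraulic radius R = A/P = 5.332/8.206 = 0.6498 ft.
Manning's equation: Q = (1.486/n) A R^(2/3) S^(1/2) = (1.486/0.017) × 5.332 × 0.6498^(2/3) × 0.014^(1/2) = 41.4 ft³/s.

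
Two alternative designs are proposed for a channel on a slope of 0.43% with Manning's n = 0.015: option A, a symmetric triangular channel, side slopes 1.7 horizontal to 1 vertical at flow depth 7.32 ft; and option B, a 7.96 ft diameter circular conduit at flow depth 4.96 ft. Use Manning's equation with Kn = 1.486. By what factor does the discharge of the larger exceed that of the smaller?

Channel A: For a triangular section with side slope z = 1.7: A = zy² = 1.7×7.32² = 91.09 ft²; P = 2y√(1+z²) = 2×7.32×1.972 = 28.87 ft. Hydraulic radius R = A/P = 91.09/28.87 = 3.155 ft. Q_A = (1.486/0.015)·91.09·3.155^(2/3)·√0.0043 = 1273 ft³/s.
Channel B: For a circular section of diameter D = 7.96 ft at depth y = 4.96 ft, the central angle is θ = 2 arccos(1 − 2y/D) = 3.639 rad. Then A = (D²/8)(θ − sin θ) = 32.6 ft² and P = Dθ/2 = 14.48 ft. Hydraulic radius R = A/P = 32.6/14.48 = 2.251 ft. Q_B = (1.486/0.015)·32.6·2.251^(2/3)·√0.0043 = 363.8 ft³/s.
The larger discharge is 1273 ft³/s and the smaller is 363.8 ft³/s; the ratio is 3.5.

3.5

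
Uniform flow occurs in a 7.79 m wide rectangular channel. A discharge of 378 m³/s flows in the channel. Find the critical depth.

y_c = 6.21 m

For a rectangular channel, critical depth y_c = (q²/g)^(1/3) where q = Q/b = 378/7.79 = 48.52 m²/s.
So y_c = (48.52²/9.81)^(1/3) = 6.21 m.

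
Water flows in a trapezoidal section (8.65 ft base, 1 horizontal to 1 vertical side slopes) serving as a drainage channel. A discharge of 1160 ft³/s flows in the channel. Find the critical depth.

y_c = 6.41 ft

At critical depth, Q² T / (g A³) = 1, i.e. A³/T = Q²/g = 1160²/32.2 = 41790.
At y = 4.79 ft: A³/T = 14640 — too small.
At y = 7.62 ft: A³/T = 79760 — too large.
At y = 6.41 ft: A³/T = 41900 — ≈ 41790.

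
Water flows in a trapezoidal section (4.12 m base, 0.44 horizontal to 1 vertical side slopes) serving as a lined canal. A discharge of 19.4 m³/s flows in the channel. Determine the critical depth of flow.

y_c = 1.25 m

At critical depth, Q² T / (g A³) = 1, i.e. A³/T = Q²/g = 19.4²/9.81 = 38.36.
Try y = 1.47 m: A³/T = 63.55 — too large.
Try y = 1.25 m: A³/T = 38.11 — close enough.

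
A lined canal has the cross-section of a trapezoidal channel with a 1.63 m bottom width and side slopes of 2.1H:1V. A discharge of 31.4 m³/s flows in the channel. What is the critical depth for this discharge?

At critical depth, Q² T / (g A³) = 1, i.e. A³/T = Q²/g = 31.4²/9.81 = 100.5.
At y = 1.29 m: A³/T = 24.88 — too small.
At y = 1.8 m: A³/T = 100.5 — close enough.

y_c = 1.8 m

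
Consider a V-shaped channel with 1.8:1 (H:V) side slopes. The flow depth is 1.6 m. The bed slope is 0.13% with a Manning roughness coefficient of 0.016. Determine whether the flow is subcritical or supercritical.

For a triangular section with side slope z = 1.8: A = zy² = 1.8×1.6² = 4.608 m²; P = 2y√(1+z²) = 2×1.6×2.059 = 6.589 m.
Hydraulic radius R = A/P = 4.608/6.589 = 0.6993 m.
V = (1/n) R^(2/3) √S = (1/0.016) × 0.6993^(2/3) × √0.0013 = 1.775 m/s. Hydraulic depth D_h = A/T = 4.608/5.76 = 0.8 m.
Froude number Fr = V/√(g·D_h) = 1.775/√(9.81×0.8) = 0.634, which is less than 1, so the flow is subcritical.

subcritical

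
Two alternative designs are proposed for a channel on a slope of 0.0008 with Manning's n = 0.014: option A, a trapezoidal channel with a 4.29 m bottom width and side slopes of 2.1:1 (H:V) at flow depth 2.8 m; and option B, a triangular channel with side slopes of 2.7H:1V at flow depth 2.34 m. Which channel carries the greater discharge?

Channel A: With bottom width b = 4.29 m and side slope z = 2.1: A = (b + zy)y = (4.29 + 2.1×2.8)×2.8 = 28.48 m²; P = b + 2y√(1+z²) = 4.29 + 2×2.8×2.326 = 17.32 m. Hydraulic radius R = A/P = 28.48/17.32 = 1.645 m. Q_A = (1/0.014)·28.48·1.645^(2/3)·√0.0008 = 80.15 m³/s.
Channel B: For a triangular section with side slope z = 2.7: A = zy² = 2.7×2.34² = 14.78 m²; P = 2y√(1+z²) = 2×2.34×2.879 = 13.47 m. Hydraulic radius R = A/P = 14.78/13.47 = 1.097 m. Q_B = (1/0.014)·14.78·1.097^(2/3)·√0.0008 = 31.77 m³/s.
Q_A = 80.15 m³/s vs Q_B = 31.77 m³/s, so channel A carries more.

channel A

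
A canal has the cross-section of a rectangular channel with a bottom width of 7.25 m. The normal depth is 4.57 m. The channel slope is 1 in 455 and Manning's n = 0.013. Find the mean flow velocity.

Flow area A = b·y = 7.25 × 4.57 = 33.13 m². Wetted perimeter P = b + 2y = 7.25 + 2×4.57 = 16.39 m.
Hydraulic radius R = A/P = 33.13/16.39 = 2.022 m.
From Manning's equation, V = (1/n) R^(2/3) S^(1/2) = (1/0.013) × 2.022^(2/3) × 0.002198^(1/2) = 5.77 m/s.

V = 5.77 m/s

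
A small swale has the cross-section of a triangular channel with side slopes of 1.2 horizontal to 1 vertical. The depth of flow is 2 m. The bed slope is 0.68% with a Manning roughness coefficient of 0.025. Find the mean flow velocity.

V = 2.77 m/s

For a triangular section with side slope z = 1.2: A = zy² = 1.2×2² = 4.8 m²; P = 2y√(1+z²) = 2×2×1.562 = 6.248 m.
Hydraulic radius R = A/P = 4.8/6.248 = 0.7682 m.
From Manning's equation, V = (1/n) R^(2/3) S^(1/2) = (1/0.025) × 0.7682^(2/3) × 0.0068^(1/2) = 2.77 m/s.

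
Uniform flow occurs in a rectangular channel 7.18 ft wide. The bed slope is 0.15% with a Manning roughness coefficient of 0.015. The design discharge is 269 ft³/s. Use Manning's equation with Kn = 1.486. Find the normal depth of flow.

y_n = 5.75 ft

Manning's equation rearranged: A R^(2/3) = nQ / (1.486·√S) = 0.015 × 269 / (1.486 × √0.0015) = 70.11.
Try y = 4.34 ft: A R^(2/3) = 48.88 — too small.
Try y = 6.63 ft: A R^(2/3) = 83.64 — too large.
Try y = 5.75 ft: A R^(2/3) = 70.05 — close enough.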